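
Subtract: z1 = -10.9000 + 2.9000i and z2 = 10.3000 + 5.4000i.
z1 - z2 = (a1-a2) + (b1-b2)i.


Real: -10.9 - 10.3 = -21.2
Imag: 2.9 - 5.4 = -2.5

-21.2000 - 2.5000i


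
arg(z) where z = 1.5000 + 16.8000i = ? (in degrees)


Re = 1.5, Im = 16.8
arg = atan2(16.8, 1.5) = 84.8978 degrees

arg(z) = 84.8978 degrees


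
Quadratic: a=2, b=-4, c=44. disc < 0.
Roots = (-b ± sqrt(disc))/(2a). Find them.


disc = (-4)^2 - 4*2*44 = 16 - 352 = -336
sqrt(|disc|) = sqrt(336) = 18.3303
Real part = 4/(2*2) = 1.0000
Imag part = 18.3303/(2*2) = 4.5826

1.0000 ± 4.5826i


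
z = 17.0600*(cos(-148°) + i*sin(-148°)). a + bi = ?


a = 17.0600*cos(-148°) = 17.0600*(-0.84805) = -14.4677
b = 17.0600*sin(-148°) = 17.0600*(-0.52992) = -9.0404

-14.4677 - 9.0404i


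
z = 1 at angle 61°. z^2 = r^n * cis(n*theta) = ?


r^2 = 1^2 = 1
n*theta = 2*61° = 122° = 122° (mod 360)
a = 1*cos(122°) = -0.5299
b = 1*sin(122°) = 0.8480

1 cis(122°) = -0.5299 + 0.8480i


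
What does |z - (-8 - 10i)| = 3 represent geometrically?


|z - z0| = r is a circle with center z0 and radius r.
Center = (-8, -10), radius = 3

Circle with center (-8, -10) and radius 3


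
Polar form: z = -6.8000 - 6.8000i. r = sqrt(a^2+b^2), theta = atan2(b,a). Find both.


r = sqrt(46.24+46.24) = sqrt(92.48) = 9.6167
theta = atan2(-6.8, -6.8) = -135.0000 degrees

r = 9.6167, theta = -135.0000 degrees


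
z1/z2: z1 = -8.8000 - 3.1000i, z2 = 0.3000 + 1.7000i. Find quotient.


Conjugate of z2 = 0.3000 - 1.7000i
Numerator: (-8.8000 - 3.1000i)(0.3000 - 1.7000i) = -7.9100 + 14.0300i
Denominator: 0.3^2 + 1.7^2 = 2.98
Result = (-7.9100 + 14.0300i)/2.98

-2.6544 + 4.7081i


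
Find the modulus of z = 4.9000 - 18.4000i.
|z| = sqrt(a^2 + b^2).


|z| = sqrt(4.9^2 + (-18.4)^2) = sqrt(24.01 + 338.56) = sqrt(362.57) = 19.0413

|z| = 19.0413


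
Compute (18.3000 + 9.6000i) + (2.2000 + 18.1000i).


Real: 18.3 + 2.2 = 20.5
Imag: 9.6 + 18.1 = 27.7

20.5000 + 27.7000i


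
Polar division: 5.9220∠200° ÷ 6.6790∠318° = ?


r = 5.9220 / 6.6790 = 0.8867
theta = 200° - 318° = -118° = 242° (mod 360)

0.8867 cis(242°)


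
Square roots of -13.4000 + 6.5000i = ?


|z| = sqrt(179.56+42.25) = 14.8933
sqrt((|z|+a)/2) = sqrt((14.8933+(-13.4))/2) = sqrt(0.7466) = 0.8641
sqrt((|z|-a)/2) = sqrt((14.8933-(-13.4))/2) = sqrt(14.1466) = 3.7612

±(0.8641 + 3.7612i) i.e. 0.8641 + 3.7612i and -0.8641 - 3.7612i


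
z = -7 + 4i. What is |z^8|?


|z| = sqrt(49+16) = sqrt(65) = 8.0623
|z^8| = |z|^8 = (sqrt(65))^8 = 65^4 = 17850625

|z^8| = 17850625


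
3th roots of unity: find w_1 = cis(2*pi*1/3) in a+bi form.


Angle = 360*1/3 = 120°
a = cos(120°) = -0.5000
b = sin(120°) = 0.8660

-0.5000 + 0.8660i


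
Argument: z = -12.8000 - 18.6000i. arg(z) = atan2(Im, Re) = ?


Re = -12.8, Im = -18.6
arg = atan2(-18.6, -12.8) = -124.5347 degrees

arg(z) = -124.5347 degrees


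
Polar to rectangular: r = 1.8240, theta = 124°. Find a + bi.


a = 1.8240*cos(124°) = 1.8240*(-0.5592) = -1.0200
b = 1.8240*sin(124°) = 1.8240*0.82904 = 1.5122

-1.0200 + 1.5122i


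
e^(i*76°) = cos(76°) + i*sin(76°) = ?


cos(76°) = 0.2419
sin(76°) = 0.9703

e^(i*76°) = 0.2419 + 0.9703i


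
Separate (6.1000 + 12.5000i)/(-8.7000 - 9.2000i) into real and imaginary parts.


Multiply by conjugate: (6.1000 + 12.5000i)(-8.7000 + 9.2000i) / ((-8.7)^2 + (-9.2)^2)
Numerator real = 6.1*(-8.7) + 12.5*(-9.2) = -168.07
Numerator imag = 12.5*(-8.7) - 6.1*(-9.2) = -52.63
Denominator = 160.33
Re(z) = -168.07/160.33 = -1.0483
Im(z) = -52.63/160.33 = -0.3283

Re(z) = -1.0483, Im(z) = -0.3283


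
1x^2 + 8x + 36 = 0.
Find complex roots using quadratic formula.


disc = 8^2 - 4*1*36 = 64 - 144 = -80
sqrt(|disc|) = sqrt(80) = 8.9443
Real part = -8/(2*1) = -4.0000
Imag part = 8.9443/(2*1) = 4.4721

-4.0000 ± 4.4721i


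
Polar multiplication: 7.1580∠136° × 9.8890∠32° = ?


r = 7.1580 * 9.8890 = 70.7855
theta = 136° + 32° = 168° = 168° (mod 360)

70.7855 cis(168°)


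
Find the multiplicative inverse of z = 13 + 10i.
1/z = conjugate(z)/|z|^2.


|z|^2 = 169+100 = 269
1/z = (13 - 10i)/269

1/z = 0.0483 - 0.0372i


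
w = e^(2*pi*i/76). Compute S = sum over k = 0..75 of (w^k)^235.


The roots are w_k = w^k with w = e^(2*pi*i/76), and (w^k)^235 = (w^235)^k.
So S = 1 + u + u^2 + ... + u^(75) with u = w^235.
235 = 3*76 + 7, so 235 is not a multiple of 76: u = (w^76)^3 * w^7 = w^7 ≠ 1 (w is a primitive 76th root), while u^76 = (w^76)^235 = 1.
Geometric series: S = (1 - u^76)/(1 - u) = (1 - 1)/(1 - u) = 0

S = 0


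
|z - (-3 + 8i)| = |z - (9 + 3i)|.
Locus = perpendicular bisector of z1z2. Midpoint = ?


Equal distances means the locus is the perpendicular bisector of z1 and z2.
Midpoint = ((-3+9)/2, (8+3)/2) = (3.0000, 5.5000)

Perpendicular bisector through (3.0000, 5.5000)


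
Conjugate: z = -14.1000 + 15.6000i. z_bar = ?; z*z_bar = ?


z_bar = -14.1000 - 15.6000i
z*z_bar = (-14.1)^2 + 15.6^2 = 198.81 + 243.36 = 442.17

z_bar = -14.1000 - 15.6000i, z*z_bar = 442.17


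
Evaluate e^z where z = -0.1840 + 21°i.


e^-0.1840 = 0.8319
cos(21°) = 0.9336
sin(21°) = 0.35837
Real = 0.8319*0.9336 = 0.7767
Imag = 0.8319*0.35837 = 0.2981

0.7767 + 0.2981i


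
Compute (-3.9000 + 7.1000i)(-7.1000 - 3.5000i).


Real = -3.9*(-7.1) - 7.1*(-3.5) = 27.69 - (-24.85) = 52.54
Imag = -3.9*(-3.5) - (7.1)*7.1 = 13.65 - (50.41) = -36.76

52.5400 - 36.7600i


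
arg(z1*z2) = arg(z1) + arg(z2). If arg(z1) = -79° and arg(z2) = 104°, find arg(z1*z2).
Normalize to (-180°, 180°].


arg(z1*z2) = -79° + 104° = 25°
Normalized to (-180°, 180°]: 25°

25°


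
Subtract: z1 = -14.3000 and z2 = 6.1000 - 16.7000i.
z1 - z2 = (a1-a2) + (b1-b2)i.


Real: -14.3 - 6.1 = -20.4
Imag: 0 + 16.7 = 16.7

-20.4000 + 16.7000i


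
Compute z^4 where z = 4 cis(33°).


r^4 = 4^4 = 256
n*theta = 4*33° = 132° = 132° (mod 360)
a = 256*cos(132°) = -171.2974
b = 256*sin(132°) = 190.2451

256 cis(132°) = -171.2974 + 190.2451i


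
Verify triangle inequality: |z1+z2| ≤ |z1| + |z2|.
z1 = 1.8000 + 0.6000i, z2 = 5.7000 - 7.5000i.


|z1| = sqrt(1.8^2 + 0.6^2) = sqrt(3.6) = 1.8974
|z2| = sqrt(5.7^2 + (-7.5)^2) = sqrt(88.74) = 9.4202
z1+z2 = 7.5000 - 6.9000i
|z1+z2| = sqrt(103.86) = 10.1912
|z1|+|z2| = 1.8974 + 9.4202 = 11.3176

|z1+z2| = 10.1912 ≤ |z1|+|z2| = 11.3176 (verified)


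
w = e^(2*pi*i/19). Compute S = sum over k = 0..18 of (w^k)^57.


The roots are w_k = w^k with w = e^(2*pi*i/19), and (w^k)^57 = (w^57)^k.
So S = 1 + u + u^2 + ... + u^(18) with u = w^57.
57 = 3*19 + 0, so 57 is a multiple of 19 and u = (w^19)^3 = 1.
Every one of the 19 terms equals 1: S = 19

S = 19


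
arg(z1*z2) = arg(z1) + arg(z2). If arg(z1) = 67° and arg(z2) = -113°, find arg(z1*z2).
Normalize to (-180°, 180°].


arg(z1*z2) = 67° - 113° = -46°
Normalized to (-180°, 180°]: -46°

-46°


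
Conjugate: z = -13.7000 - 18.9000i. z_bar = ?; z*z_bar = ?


z_bar = -13.7000 + 18.9000i
z*z_bar = (-13.7)^2 + (-18.9)^2 = 187.69 + 357.21 = 544.9

z_bar = -13.7000 + 18.9000i, z*z_bar = 544.9


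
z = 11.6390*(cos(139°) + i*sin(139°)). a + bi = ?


a = 11.6390*cos(139°) = 11.6390*(-0.75471) = -8.7841
b = 11.6390*sin(139°) = 11.6390*0.65606 = 7.6359

-8.7841 + 7.6359i


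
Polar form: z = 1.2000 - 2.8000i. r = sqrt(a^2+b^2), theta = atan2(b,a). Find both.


r = sqrt(1.44+7.84) = sqrt(9.28) = 3.0463
theta = atan2(-2.8, 1.2) = -66.8014 degrees

r = 3.0463, theta = -66.8014 degrees


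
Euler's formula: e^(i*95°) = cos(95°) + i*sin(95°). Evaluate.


cos(95°) = -0.0872
sin(95°) = 0.9962

e^(i*95°) = -0.0872 + 0.9962i


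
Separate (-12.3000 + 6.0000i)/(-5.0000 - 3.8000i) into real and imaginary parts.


Multiply by conjugate: (-12.3000 + 6.0000i)(-5.0000 + 3.8000i) / ((-5)^2 + (-3.8)^2)
Numerator real = -12.3*(-5) + 6*(-3.8) = 38.7
Numerator imag = 6*(-5) - (-12.3)*(-3.8) = -76.74
Denominator = 39.44
Re(z) = 38.7/39.44 = 0.9812
Im(z) = -76.74/39.44 = -1.9457

Re(z) = 0.9812, Im(z) = -1.9457


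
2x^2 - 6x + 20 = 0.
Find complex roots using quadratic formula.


disc = (-6)^2 - 4*2*20 = 36 - 160 = -124
sqrt(|disc|) = sqrt(124) = 11.1355
Real part = 6/(2*2) = 1.5000
Imag part = 11.1355/(2*2) = 2.7839

1.5000 ± 2.7839i


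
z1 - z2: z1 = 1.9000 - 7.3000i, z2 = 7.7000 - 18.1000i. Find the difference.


Real: 1.9 - 7.7 = -5.8
Imag: -7.3 + 18.1 = 10.8

-5.8000 + 10.8000i


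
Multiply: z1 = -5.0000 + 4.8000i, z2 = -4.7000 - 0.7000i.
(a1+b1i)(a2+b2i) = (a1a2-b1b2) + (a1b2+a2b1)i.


Real = -5*(-4.7) - 4.8*(-0.7) = 23.5 - (-3.36) = 26.86
Imag = -5*(-0.7) - (4.7)*4.8 = 3.5 - (22.56) = -19.06

26.8600 - 19.0600i


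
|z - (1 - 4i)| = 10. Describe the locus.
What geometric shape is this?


|z - z0| = r is a circle with center z0 and radius r.
Center = (1, -4), radius = 10

Circle with center (1, -4) and radius 10


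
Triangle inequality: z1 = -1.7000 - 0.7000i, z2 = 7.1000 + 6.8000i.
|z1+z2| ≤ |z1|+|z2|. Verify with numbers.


|z1| = sqrt((-1.7)^2 + (-0.7)^2) = sqrt(3.38) = 1.8385
|z2| = sqrt(7.1^2 + 6.8^2) = sqrt(96.65) = 9.8311
z1+z2 = 5.4000 + 6.1000i
|z1+z2| = sqrt(66.37) = 8.1468
|z1|+|z2| = 1.8385 + 9.8311 = 11.6696

|z1+z2| = 8.1468 ≤ |z1|+|z2| = 11.6696 (verified)


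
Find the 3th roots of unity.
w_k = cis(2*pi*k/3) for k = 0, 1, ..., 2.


The 3th roots of unity are cis(360k/3°) for k=0..2
Angle step = 360/3 = 120°
Primitive root: cis(120°)
Primitive root = -0.5000 + 0.8660i

3 roots at angles: 0°, 120°, 240°


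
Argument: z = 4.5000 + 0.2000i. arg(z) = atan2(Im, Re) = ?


Re = 4.5, Im = 0.2
arg = atan2(0.2, 4.5) = 2.5448 degrees

arg(z) = 2.5448 degrees


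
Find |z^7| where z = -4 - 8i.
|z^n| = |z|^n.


|z| = sqrt(16+64) = sqrt(80) = 8.9443
|z^7| = |z|^7 = (sqrt(80))^7 = 80^3 * sqrt(80) = 512000*sqrt(80)

|z^7| = 512000*sqrt(80) ≈ 4579467.2179


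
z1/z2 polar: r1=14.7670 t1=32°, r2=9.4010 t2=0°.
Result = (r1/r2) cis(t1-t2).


r = 14.7670 / 9.4010 = 1.5708
theta = 32° - 0° = 32° = 32° (mod 360)

1.5708 cis(32°)


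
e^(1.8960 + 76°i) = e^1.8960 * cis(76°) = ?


e^1.8960 = 6.6592
cos(76°) = 0.24192
sin(76°) = 0.9703
Real = 6.6592*0.24192 = 1.6110
Imag = 6.6592*0.9703 = 6.4614

1.6110 + 6.4614i


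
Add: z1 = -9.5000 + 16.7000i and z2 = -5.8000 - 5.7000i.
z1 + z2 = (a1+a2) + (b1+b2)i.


Real: -9.5 - 5.8 = -15.3
Imag: 16.7 - 5.7 = 11

-15.3000 + 11.0000i


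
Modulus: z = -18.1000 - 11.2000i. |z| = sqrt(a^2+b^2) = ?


|z| = sqrt((-18.1)^2 + (-11.2)^2) = sqrt(327.61 + 125.44) = sqrt(453.05) = 21.2850

|z| = 21.2850


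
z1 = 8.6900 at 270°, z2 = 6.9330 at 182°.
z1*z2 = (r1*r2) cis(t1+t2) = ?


r = 8.6900 * 6.9330 = 60.2478
theta = 270° + 182° = 452° = 92° (mod 360)

60.2478 cis(92°)


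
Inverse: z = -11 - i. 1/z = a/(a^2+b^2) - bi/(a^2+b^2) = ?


|z|^2 = 121+1 = 122
1/z = (-11 + 1i)/122

1/z = -0.0902 + 0.0082i


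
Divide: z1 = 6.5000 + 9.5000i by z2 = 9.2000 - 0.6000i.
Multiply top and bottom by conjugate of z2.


Conjugate of z2 = 9.2000 + 0.6000i
Numerator: (6.5000 + 9.5000i)(9.2000 + 0.6000i) = 54.1000 + 91.3000i
Denominator: 9.2^2 + (-0.6)^2 = 85
Result = (54.1000 + 91.3000i)/85

0.6365 + 1.0741i


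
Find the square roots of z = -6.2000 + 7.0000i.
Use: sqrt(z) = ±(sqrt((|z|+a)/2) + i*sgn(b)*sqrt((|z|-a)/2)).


|z| = sqrt(38.44+49) = 9.3509
sqrt((|z|+a)/2) = sqrt((9.3509+(-6.2))/2) = sqrt(1.5755) = 1.2552
sqrt((|z|-a)/2) = sqrt((9.3509-(-6.2))/2) = sqrt(7.7755) = 2.7885

±(1.2552 + 2.7885i) i.e. 1.2552 + 2.7885i and -1.2552 - 2.7885i


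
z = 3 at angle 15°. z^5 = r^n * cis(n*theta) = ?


r^5 = 3^5 = 243
n*theta = 5*15° = 75° = 75° (mod 360)
a = 243*cos(75°) = 62.8930
b = 243*sin(75°) = 234.7200

243 cis(75°) = 62.8930 + 234.7200i


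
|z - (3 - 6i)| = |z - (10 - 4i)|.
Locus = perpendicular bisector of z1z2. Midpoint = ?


Equal distances means the locus is the perpendicular bisector of z1 and z2.
Midpoint = ((3+10)/2, (-6+(-4))/2) = (6.5000, -5.0000)

Perpendicular bisector through (6.5000, -5.0000)


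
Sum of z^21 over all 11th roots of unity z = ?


The roots are w_k = w^k with w = e^(2*pi*i/11), and (w^k)^21 = (w^21)^k.
So S = 1 + u + u^2 + ... + u^(10) with u = w^21.
21 = 1*11 + 10, so 21 is not a multiple of 11: u = (w^11)^1 * w^10 = w^10 ≠ 1 (w is a primitive 11th root), while u^11 = (w^11)^21 = 1.
Geometric series: S = (1 - u^11)/(1 - u) = (1 - 1)/(1 - u) = 0

S = 0


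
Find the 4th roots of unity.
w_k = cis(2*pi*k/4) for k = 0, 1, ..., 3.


The 4th roots of unity are cis(360k/4°) for k=0..3
Angle step = 360/4 = 90°
Primitive root: cis(90°)
Primitive root = 0 + 1.0000i

4 roots at angles: 0°, 90°, 180°, 270°


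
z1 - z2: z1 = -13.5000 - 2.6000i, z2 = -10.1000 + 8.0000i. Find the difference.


Real: -13.5 + 10.1 = -3.4
Imag: -2.6 - 8 = -10.6

-3.4000 - 10.6000i


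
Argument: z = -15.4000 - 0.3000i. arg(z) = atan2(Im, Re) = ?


Re = -15.4, Im = -0.3
arg = atan2(-0.3, -15.4) = -178.8840 degrees

arg(z) = -178.8840 degrees


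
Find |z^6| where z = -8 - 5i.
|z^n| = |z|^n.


|z| = sqrt(64+25) = sqrt(89) = 9.4340
|z^6| = |z|^6 = (sqrt(89))^6 = 89^3 = 704969

|z^6| = 704969


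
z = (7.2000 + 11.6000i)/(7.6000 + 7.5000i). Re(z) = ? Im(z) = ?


Multiply by conjugate: (7.2000 + 11.6000i)(7.6000 - 7.5000i) / (7.6^2 + 7.5^2)
Numerator real = 7.2*7.6 + 11.6*7.5 = 141.72
Numerator imag = 11.6*7.6 - 7.2*7.5 = 34.16
Denominator = 114.01
Re(z) = 141.72/114.01 = 1.2430
Im(z) = 34.16/114.01 = 0.2996

Re(z) = 1.2430, Im(z) = 0.2996


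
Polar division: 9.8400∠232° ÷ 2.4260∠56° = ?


r = 9.8400 / 2.4260 = 4.0561
theta = 232° - 56° = 176° = 176° (mod 360)

4.0561 cis(176°)


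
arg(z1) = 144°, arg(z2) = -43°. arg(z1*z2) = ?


arg(z1*z2) = 144° - 43° = 101°
Normalized to (-180°, 180°]: 101°

101°


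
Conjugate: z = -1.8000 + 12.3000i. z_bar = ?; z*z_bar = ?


z_bar = -1.8000 - 12.3000i
z*z_bar = (-1.8)^2 + 12.3^2 = 3.24 + 151.29 = 154.53

z_bar = -1.8000 - 12.3000i, z*z_bar = 154.53


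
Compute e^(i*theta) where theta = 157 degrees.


cos(157°) = -0.9205
sin(157°) = 0.3907

e^(i*157°) = -0.9205 + 0.3907i


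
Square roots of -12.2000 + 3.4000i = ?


|z| = sqrt(148.84+11.56) = 12.6649
sqrt((|z|+a)/2) = sqrt((12.6649+(-12.2))/2) = sqrt(0.2325) = 0.4821
sqrt((|z|-a)/2) = sqrt((12.6649-(-12.2))/2) = sqrt(12.4325) = 3.5260

±(0.4821 + 3.5260i) i.e. 0.4821 + 3.5260i and -0.4821 - 3.5260i


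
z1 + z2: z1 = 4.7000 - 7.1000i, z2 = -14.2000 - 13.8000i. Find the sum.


Real: 4.7 - 14.2 = -9.5
Imag: -7.1 - 13.8 = -20.9

-9.5000 - 20.9000i


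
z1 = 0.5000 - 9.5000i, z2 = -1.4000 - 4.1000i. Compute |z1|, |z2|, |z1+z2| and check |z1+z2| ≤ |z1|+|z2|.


|z1| = sqrt(0.5^2 + (-9.5)^2) = sqrt(90.5) = 9.5131
|z2| = sqrt((-1.4)^2 + (-4.1)^2) = sqrt(18.77) = 4.3324
z1+z2 = -0.9000 - 13.6000i
|z1+z2| = sqrt(185.77) = 13.6297
|z1|+|z2| = 9.5131 + 4.3324 = 13.8455

|z1+z2| = 13.6297 ≤ |z1|+|z2| = 13.8455 (verified)


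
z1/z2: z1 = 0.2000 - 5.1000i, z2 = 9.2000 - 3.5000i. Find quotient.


Conjugate of z2 = 9.2000 + 3.5000i
Numerator: (0.2000 - 5.1000i)(9.2000 + 3.5000i) = 19.6900 - 46.2200i
Denominator: 9.2^2 + (-3.5)^2 = 96.89
Result = (19.6900 - 46.2200i)/96.89

0.2032 - 0.4770i


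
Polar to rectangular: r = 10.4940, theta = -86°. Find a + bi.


a = 10.4940*cos(-86°) = 10.4940*0.069756 = 0.7320
b = 10.4940*sin(-86°) = 10.4940*(-0.99756) = -10.4684

0.7320 - 10.4684i


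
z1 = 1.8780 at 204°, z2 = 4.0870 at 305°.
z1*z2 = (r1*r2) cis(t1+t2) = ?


r = 1.8780 * 4.0870 = 7.6754
theta = 204° + 305° = 509° = 149° (mod 360)

7.6754 cis(149°)


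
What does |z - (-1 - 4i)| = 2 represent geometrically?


|z - z0| = r is a circle with center z0 and radius r.
Center = (-1, -4), radius = 2

Circle with center (-1, -4) and radius 2


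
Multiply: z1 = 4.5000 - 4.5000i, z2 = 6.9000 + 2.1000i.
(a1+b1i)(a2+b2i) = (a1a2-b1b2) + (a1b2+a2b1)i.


Real = 4.5*6.9 - (-4.5)*2.1 = 31.05 - (-9.45) = 40.5
Imag = 4.5*2.1 + 6.9*(-4.5) = 9.45 - (31.05) = -21.6

40.5000 - 21.6000i


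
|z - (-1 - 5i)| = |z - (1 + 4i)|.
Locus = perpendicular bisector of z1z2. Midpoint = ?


Equal distances means the locus is the perpendicular bisector of z1 and z2.
Midpoint = ((-1+1)/2, (-5+4)/2) = (0, -0.5000)

Perpendicular bisector through (0, -0.5000)


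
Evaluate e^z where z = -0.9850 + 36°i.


e^-0.9850 = 0.3734
cos(36°) = 0.809
sin(36°) = 0.5878
Real = 0.3734*0.809 = 0.3021
Imag = 0.3734*0.5878 = 0.2195

0.3021 + 0.2195i


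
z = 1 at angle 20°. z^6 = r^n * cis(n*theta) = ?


r^6 = 1^6 = 1
n*theta = 6*20° = 120° = 120° (mod 360)
a = 1*cos(120°) = -0.5000
b = 1*sin(120°) = 0.8660

1 cis(120°) = -0.5000 + 0.8660i


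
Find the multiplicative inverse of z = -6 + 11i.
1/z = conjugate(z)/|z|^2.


|z|^2 = 36+121 = 157
1/z = (-6 - 11i)/157

1/z = -0.0382 - 0.0701i


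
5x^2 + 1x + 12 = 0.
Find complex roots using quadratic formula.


disc = 1^2 - 4*5*12 = 1 - 240 = -239
sqrt(|disc|) = sqrt(239) = 15.4596
Real part = -1/(2*5) = -0.1000
Imag part = 15.4596/(2*5) = 1.5460

-0.1000 ± 1.5460i


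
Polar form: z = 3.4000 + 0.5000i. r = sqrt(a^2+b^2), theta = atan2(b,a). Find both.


r = sqrt(11.56+0.25) = sqrt(11.81) = 3.4366
theta = atan2(0.5, 3.4) = 8.3659 degrees

r = 3.4366, theta = 8.3659 degrees


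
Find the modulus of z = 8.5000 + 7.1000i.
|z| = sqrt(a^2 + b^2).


|z| = sqrt(8.5^2 + 7.1^2) = sqrt(72.25 + 50.41) = sqrt(122.66) = 11.0752

|z| = 11.0752


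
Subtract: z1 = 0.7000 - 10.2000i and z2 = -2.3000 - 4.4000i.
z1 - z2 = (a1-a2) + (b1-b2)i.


Real: 0.7 + 2.3 = 3
Imag: -10.2 + 4.4 = -5.8

3.0000 - 5.8000i


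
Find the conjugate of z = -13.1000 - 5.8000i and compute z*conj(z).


z_bar = -13.1000 + 5.8000i
z*z_bar = (-13.1)^2 + (-5.8)^2 = 171.61 + 33.64 = 205.25

z_bar = -13.1000 + 5.8000i, z*z_bar = 205.25


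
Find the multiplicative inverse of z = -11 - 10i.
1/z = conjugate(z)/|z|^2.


|z|^2 = 121+100 = 221
1/z = (-11 + 10i)/221

1/z = -0.0498 + 0.0452i


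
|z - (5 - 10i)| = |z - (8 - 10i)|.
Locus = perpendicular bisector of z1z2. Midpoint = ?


Equal distances means the locus is the perpendicular bisector of z1 and z2.
Midpoint = ((5+8)/2, (-10+(-10))/2) = (6.5000, -10.0000)

Perpendicular bisector through (6.5000, -10.0000)


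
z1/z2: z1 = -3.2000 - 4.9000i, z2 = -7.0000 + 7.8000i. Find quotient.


Conjugate of z2 = -7.0000 - 7.8000i
Numerator: (-3.2000 - 4.9000i)(-7.0000 - 7.8000i) = -15.8200 + 59.2600i
Denominator: (-7)^2 + 7.8^2 = 109.84
Result = (-15.8200 + 59.2600i)/109.84

-0.1440 + 0.5395i


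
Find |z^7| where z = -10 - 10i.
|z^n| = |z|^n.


|z| = sqrt(100+100) = sqrt(200) = 14.1421
|z^7| = |z|^7 = (sqrt(200))^7 = 200^3 * sqrt(200) = 8000000*sqrt(200)

|z^7| = 8000000*sqrt(200) ≈ 113137084.9898


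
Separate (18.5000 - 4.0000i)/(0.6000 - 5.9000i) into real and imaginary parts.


Multiply by conjugate: (18.5000 - 4.0000i)(0.6000 + 5.9000i) / (0.6^2 + (-5.9)^2)
Numerator real = 18.5*0.6 - (4)*(-5.9) = 34.7
Numerator imag = -4*0.6 - 18.5*(-5.9) = 106.75
Denominator = 35.17
Re(z) = 34.7/35.17 = 0.9866
Im(z) = 106.75/35.17 = 3.0353

Re(z) = 0.9866, Im(z) = 3.0353


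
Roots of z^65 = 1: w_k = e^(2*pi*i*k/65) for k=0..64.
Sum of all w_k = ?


The sum of all 65th roots of unity is 0.
Geometric series: (1 - w^65)/(1 - w) = (1-1)/(1-w) = 0 since w^65 = 1, w ≠ 1.
Alternatively: coefficient of z^64 in z^65 - 1 is 0.

0


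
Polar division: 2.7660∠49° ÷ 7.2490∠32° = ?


r = 2.7660 / 7.2490 = 0.3816
theta = 49° - 32° = 17° = 17° (mod 360)

0.3816 cis(17°)


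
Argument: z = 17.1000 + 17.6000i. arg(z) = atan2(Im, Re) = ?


Re = 17.1, Im = 17.6
arg = atan2(17.6, 17.1) = 45.8255 degrees

arg(z) = 45.8255 degrees


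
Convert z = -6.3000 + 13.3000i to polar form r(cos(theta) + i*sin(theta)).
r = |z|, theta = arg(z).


r = sqrt(39.69+176.89) = sqrt(216.58) = 14.7167
theta = atan2(13.3, -6.3) = 115.3462 degrees

r = 14.7167, theta = 115.3462 degrees


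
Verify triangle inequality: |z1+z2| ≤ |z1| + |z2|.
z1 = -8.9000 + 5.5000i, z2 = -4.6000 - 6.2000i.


|z1| = sqrt((-8.9)^2 + 5.5^2) = sqrt(109.46) = 10.4623
|z2| = sqrt((-4.6)^2 + (-6.2)^2) = sqrt(59.6) = 7.7201
z1+z2 = -13.5000 - 0.7000i
|z1+z2| = sqrt(182.74) = 13.5181
|z1|+|z2| = 10.4623 + 7.7201 = 18.1824

|z1+z2| = 13.5181 ≤ |z1|+|z2| = 18.1824 (verified)


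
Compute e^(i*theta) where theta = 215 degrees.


cos(215°) = -0.8192
sin(215°) = -0.5736

e^(i*215°) = -0.8192 - 0.5736i


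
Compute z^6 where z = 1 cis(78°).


r^6 = 1^6 = 1
n*theta = 6*78° = 468° = 108° (mod 360)
a = 1*cos(108°) = -0.3090
b = 1*sin(108°) = 0.9511

1 cis(108°) = -0.3090 + 0.9511i


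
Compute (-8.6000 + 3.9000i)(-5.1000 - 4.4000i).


Real = -8.6*(-5.1) - 3.9*(-4.4) = 43.86 - (-17.16) = 61.02
Imag = -8.6*(-4.4) - (5.1)*3.9 = 37.84 - (19.89) = 17.95

61.0200 + 17.9500i


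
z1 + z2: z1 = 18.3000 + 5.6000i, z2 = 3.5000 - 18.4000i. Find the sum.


Real: 18.3 + 3.5 = 21.8
Imag: 5.6 - 18.4 = -12.8

21.8000 - 12.8000i


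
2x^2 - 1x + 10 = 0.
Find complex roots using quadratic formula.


disc = (-1)^2 - 4*2*10 = 1 - 80 = -79
sqrt(|disc|) = sqrt(79) = 8.8882
Real part = 1/(2*2) = 0.2500
Imag part = 8.8882/(2*2) = 2.2220

0.2500 ± 2.2220i


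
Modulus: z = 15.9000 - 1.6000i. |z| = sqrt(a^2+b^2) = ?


|z| = sqrt(15.9^2 + (-1.6)^2) = sqrt(252.81 + 2.56) = sqrt(255.37) = 15.9803

|z| = 15.9803


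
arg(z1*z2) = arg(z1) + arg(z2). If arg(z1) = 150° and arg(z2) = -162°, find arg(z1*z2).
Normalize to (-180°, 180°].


arg(z1*z2) = 150° - 162° = -12°
Normalized to (-180°, 180°]: -12°

-12°


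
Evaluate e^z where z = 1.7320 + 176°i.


e^1.7320 = 5.65195
cos(176°) = -0.99756
sin(176°) = 0.06976
Real = 5.65195*(-0.99756) = -5.6382
Imag = 5.65195*0.06976 = 0.3943

-5.6382 + 0.3943i


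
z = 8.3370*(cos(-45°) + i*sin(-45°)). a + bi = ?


a = 8.3370*cos(-45°) = 8.3370*0.7071 = 5.8951
b = 8.3370*sin(-45°) = 8.3370*(-0.7071) = -5.8951

5.8951 - 5.8951i


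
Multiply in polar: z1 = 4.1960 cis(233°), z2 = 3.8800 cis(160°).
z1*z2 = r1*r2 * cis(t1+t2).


r = 4.1960 * 3.8800 = 16.2805
theta = 233° + 160° = 393° = 33° (mod 360)

16.2805 cis(33°)


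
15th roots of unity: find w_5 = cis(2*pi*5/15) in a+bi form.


Angle = 360*5/15 = 120°
a = cos(120°) = -0.5000
b = sin(120°) = 0.8660

-0.5000 + 0.8660i


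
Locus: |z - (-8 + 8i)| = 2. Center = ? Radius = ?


|z - z0| = r is a circle with center z0 and radius r.
Center = (-8, 8), radius = 2

Circle with center (-8, 8) and radius 2


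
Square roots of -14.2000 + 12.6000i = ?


|z| = sqrt(201.64+158.76) = 18.9842
sqrt((|z|+a)/2) = sqrt((18.9842+(-14.2))/2) = sqrt(2.3921) = 1.5466
sqrt((|z|-a)/2) = sqrt((18.9842-(-14.2))/2) = sqrt(16.5921) = 4.0733

±(1.5466 + 4.0733i) i.e. 1.5466 + 4.0733i and -1.5466 - 4.0733i


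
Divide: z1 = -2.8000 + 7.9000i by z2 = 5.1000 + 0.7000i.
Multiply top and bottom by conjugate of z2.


Conjugate of z2 = 5.1000 - 0.7000i
Numerator: (-2.8000 + 7.9000i)(5.1000 - 0.7000i) = -8.7500 + 42.2500i
Denominator: 5.1^2 + 0.7^2 = 26.5
Result = (-8.7500 + 42.2500i)/26.5

-0.3302 + 1.5943i


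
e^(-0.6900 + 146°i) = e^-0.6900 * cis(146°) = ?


e^-0.6900 = 0.5016
cos(146°) = -0.829
sin(146°) = 0.5592
Real = 0.5016*(-0.829) = -0.4158
Imag = 0.5016*0.5592 = 0.2805

-0.4158 + 0.2805i


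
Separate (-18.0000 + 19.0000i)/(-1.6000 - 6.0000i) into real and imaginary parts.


Multiply by conjugate: (-18.0000 + 19.0000i)(-1.6000 + 6.0000i) / ((-1.6)^2 + (-6)^2)
Numerator real = -18*(-1.6) + 19*(-6) = -85.2
Numerator imag = 19*(-1.6) - (-18)*(-6) = -138.4
Denominator = 38.56
Re(z) = -85.2/38.56 = -2.2095
Im(z) = -138.4/38.56 = -3.5892

Re(z) = -2.2095, Im(z) = -3.5892


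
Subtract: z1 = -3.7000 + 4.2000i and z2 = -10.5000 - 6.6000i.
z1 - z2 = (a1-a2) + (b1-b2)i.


Real: -3.7 + 10.5 = 6.8
Imag: 4.2 + 6.6 = 10.8

6.8000 + 10.8000i


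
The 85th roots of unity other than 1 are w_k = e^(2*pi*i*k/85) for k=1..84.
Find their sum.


With w = e^(2*pi*i/85), all 85 of the 85th roots of unity w^0 = 1, w, ..., w^(84) sum to 0: 1 + w + ... + w^(84) = (1 - w^85)/(1 - w) = 0 since w^85 = 1, w ≠ 1.
Removing the root 1: w + w^2 + ... + w^(84) = 0 - 1 = -1

Sum = -1


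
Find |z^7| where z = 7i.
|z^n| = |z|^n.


|z| = sqrt(0+49) = sqrt(49) = 7
|z^7| = |z|^7 = 7^7 = 823543

|z^7| = 823543


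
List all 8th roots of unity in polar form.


The 8th roots of unity are cis(360k/8°) for k=0..7
Angle step = 360/8 = 45°
Primitive root: cis(45°)
Primitive root = 0.7071 + 0.7071i

8 roots at angles: 0°, 45°, 90°, 135°, 180°, 225°, 270°, 315°


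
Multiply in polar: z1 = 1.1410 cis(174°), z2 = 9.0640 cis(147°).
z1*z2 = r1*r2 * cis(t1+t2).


r = 1.1410 * 9.0640 = 10.3420
theta = 174° + 147° = 321° = 321° (mod 360)

10.3420 cis(321°)


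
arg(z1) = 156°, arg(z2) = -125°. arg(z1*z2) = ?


arg(z1*z2) = 156° - 125° = 31°
Normalized to (-180°, 180°]: 31°

31°


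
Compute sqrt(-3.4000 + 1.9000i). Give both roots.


|z| = sqrt(11.56+3.61) = 3.8949
sqrt((|z|+a)/2) = sqrt((3.8949+(-3.4))/2) = sqrt(0.2474) = 0.4974
sqrt((|z|-a)/2) = sqrt((3.8949-(-3.4))/2) = sqrt(3.6474) = 1.9098

±(0.4974 + 1.9098i) i.e. 0.4974 + 1.9098i and -0.4974 - 1.9098i


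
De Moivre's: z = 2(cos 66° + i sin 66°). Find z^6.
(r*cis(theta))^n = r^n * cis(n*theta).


r^6 = 2^6 = 64
n*theta = 6*66° = 396° = 36° (mod 360)
a = 64*cos(36°) = 51.7771
b = 64*sin(36°) = 37.6183

64 cis(36°) = 51.7771 + 37.6183i


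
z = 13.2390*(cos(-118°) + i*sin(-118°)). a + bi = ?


a = 13.2390*cos(-118°) = 13.2390*(-0.46947) = -6.2153
b = 13.2390*sin(-118°) = 13.2390*(-0.882948) = -11.6893

-6.2153 - 11.6893i


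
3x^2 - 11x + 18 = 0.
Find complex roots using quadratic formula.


disc = (-11)^2 - 4*3*18 = 121 - 216 = -95
sqrt(|disc|) = sqrt(95) = 9.7468
Real part = 11/(2*3) = 1.8333
Imag part = 9.7468/(2*3) = 1.6245

1.8333 ± 1.6245i


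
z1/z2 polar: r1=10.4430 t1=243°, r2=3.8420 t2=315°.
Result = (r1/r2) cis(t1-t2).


r = 10.4430 / 3.8420 = 2.7181
theta = 243° - 315° = -72° = 288° (mod 360)

2.7181 cis(288°)


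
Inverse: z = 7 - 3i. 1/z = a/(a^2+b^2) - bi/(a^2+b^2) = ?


|z|^2 = 49+9 = 58
1/z = (7 + 3i)/58

1/z = 0.1207 + 0.0517i


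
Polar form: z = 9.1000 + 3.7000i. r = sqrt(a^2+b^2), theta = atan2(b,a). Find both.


r = sqrt(82.81+13.69) = sqrt(96.5) = 9.8234
theta = atan2(3.7, 9.1) = 22.1263 degrees

r = 9.8234, theta = 22.1263 degrees


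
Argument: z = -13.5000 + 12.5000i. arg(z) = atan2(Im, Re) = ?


Re = -13.5, Im = 12.5
arg = atan2(12.5, -13.5) = 137.2026 degrees

arg(z) = 137.2026 degrees


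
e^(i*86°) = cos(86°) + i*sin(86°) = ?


cos(86°) = 0.0698
sin(86°) = 0.9976

e^(i*86°) = 0.0698 + 0.9976i


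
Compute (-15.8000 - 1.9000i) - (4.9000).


Real: -15.8 - 4.9 = -20.7
Imag: -1.9 + 0 = -1.9

-20.7000 - 1.9000i


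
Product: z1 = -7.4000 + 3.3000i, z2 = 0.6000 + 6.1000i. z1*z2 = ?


Real = -7.4*0.6 - 3.3*6.1 = -4.44 - 20.13 = -24.57
Imag = -7.4*6.1 + 0.6*3.3 = -45.14 + 1.98 = -43.16

-24.5700 - 43.1600i


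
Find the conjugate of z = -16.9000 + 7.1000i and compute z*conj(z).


z_bar = -16.9000 - 7.1000i
z*z_bar = (-16.9)^2 + 7.1^2 = 285.61 + 50.41 = 336.02

z_bar = -16.9000 - 7.1000i, z*z_bar = 336.02


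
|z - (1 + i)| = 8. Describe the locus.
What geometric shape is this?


|z - z0| = r is a circle with center z0 and radius r.
Center = (1, 1), radius = 8

Circle with center (1, 1) and radius 8


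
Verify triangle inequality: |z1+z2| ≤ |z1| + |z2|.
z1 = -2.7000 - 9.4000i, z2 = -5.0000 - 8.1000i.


|z1| = sqrt((-2.7)^2 + (-9.4)^2) = sqrt(95.65) = 9.7801
|z2| = sqrt((-5)^2 + (-8.1)^2) = sqrt(90.61) = 9.5189
z1+z2 = -7.7000 - 17.5000i
|z1+z2| = sqrt(365.54) = 19.1191
|z1|+|z2| = 9.7801 + 9.5189 = 19.2990

|z1+z2| = 19.1191 ≤ |z1|+|z2| = 19.2990 (verified)


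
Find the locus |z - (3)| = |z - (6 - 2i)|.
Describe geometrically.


Equal distances means the locus is the perpendicular bisector of z1 and z2.
Midpoint = ((3+6)/2, (0+(-2))/2) = (4.5000, -1.0000)

Perpendicular bisector through (4.5000, -1.0000)


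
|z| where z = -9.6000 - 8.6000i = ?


|z| = sqrt((-9.6)^2 + (-8.6)^2) = sqrt(92.16 + 73.96) = sqrt(166.12) = 12.8888

|z| = 12.8888


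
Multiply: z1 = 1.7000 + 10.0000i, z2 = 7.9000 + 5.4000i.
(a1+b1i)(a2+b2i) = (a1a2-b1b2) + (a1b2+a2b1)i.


Real = 1.7*7.9 - 10*5.4 = 13.43 - 54 = -40.57
Imag = 1.7*5.4 + 7.9*10 = 9.18 + 79 = 88.18

-40.5700 + 88.1800i


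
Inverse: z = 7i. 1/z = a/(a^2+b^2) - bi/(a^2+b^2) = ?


|z|^2 = 0+49 = 49
1/z = (0 - 7i)/49

1/z = 0 - 0.1429i


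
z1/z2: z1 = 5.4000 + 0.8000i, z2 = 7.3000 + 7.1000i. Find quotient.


Conjugate of z2 = 7.3000 - 7.1000i
Numerator: (5.4000 + 0.8000i)(7.3000 - 7.1000i) = 45.1000 - 32.5000i
Denominator: 7.3^2 + 7.1^2 = 103.7
Result = (45.1000 - 32.5000i)/103.7

0.4349 - 0.3134i


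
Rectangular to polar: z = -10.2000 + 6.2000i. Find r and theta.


r = sqrt(104.04+38.44) = sqrt(142.48) = 11.9365
theta = atan2(6.2, -10.2) = 148.7070 degrees

r = 11.9365, theta = 148.7070 degrees


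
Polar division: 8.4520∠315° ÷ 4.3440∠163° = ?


r = 8.4520 / 4.3440 = 1.9457
theta = 315° - 163° = 152° = 152° (mod 360)

1.9457 cis(152°)


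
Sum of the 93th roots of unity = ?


The sum of all 93th roots of unity is 0.
Geometric series: (1 - w^93)/(1 - w) = (1-1)/(1-w) = 0 since w^93 = 1, w ≠ 1.
Alternatively: coefficient of z^92 in z^93 - 1 is 0.

0


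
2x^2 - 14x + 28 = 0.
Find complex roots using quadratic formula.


disc = (-14)^2 - 4*2*28 = 196 - 224 = -28
sqrt(|disc|) = sqrt(28) = 5.2915
Real part = 14/(2*2) = 3.5000
Imag part = 5.2915/(2*2) = 1.3229

3.5000 ± 1.3229i


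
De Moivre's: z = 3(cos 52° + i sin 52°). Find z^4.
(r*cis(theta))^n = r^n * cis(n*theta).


r^4 = 3^4 = 81
n*theta = 4*52° = 208° = 208° (mod 360)
a = 81*cos(208°) = -71.5188
b = 81*sin(208°) = -38.0272

81 cis(208°) = -71.5188 - 38.0272i


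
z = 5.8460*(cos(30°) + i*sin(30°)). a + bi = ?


a = 5.8460*cos(30°) = 5.8460*0.86603 = 5.0628
b = 5.8460*sin(30°) = 5.8460*0.5 = 2.9230

5.0628 + 2.9230i


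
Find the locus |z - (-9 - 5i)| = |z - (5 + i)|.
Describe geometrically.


Equal distances means the locus is the perpendicular bisector of z1 and z2.
Midpoint = ((-9+5)/2, (-5+1)/2) = (-2.0000, -2.0000)

Perpendicular bisector through (-2.0000, -2.0000)


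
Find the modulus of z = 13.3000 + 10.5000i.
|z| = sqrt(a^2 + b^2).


|z| = sqrt(13.3^2 + 10.5^2) = sqrt(176.89 + 110.25) = sqrt(287.14) = 16.9452

|z| = 16.9452


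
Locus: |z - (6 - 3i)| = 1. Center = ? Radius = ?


|z - z0| = r is a circle with center z0 and radius r.
Center = (6, -3), radius = 1

Circle with center (6, -3) and radius 1


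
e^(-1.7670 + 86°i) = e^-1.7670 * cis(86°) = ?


e^-1.7670 = 0.1708
cos(86°) = 0.0698
sin(86°) = 0.9976
Real = 0.1708*0.0698 = 0.0119
Imag = 0.1708*0.9976 = 0.1704

0.0119 + 0.1704i


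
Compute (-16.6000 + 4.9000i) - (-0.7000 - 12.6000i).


Real: -16.6 + 0.7 = -15.9
Imag: 4.9 + 12.6 = 17.5

-15.9000 + 17.5000i


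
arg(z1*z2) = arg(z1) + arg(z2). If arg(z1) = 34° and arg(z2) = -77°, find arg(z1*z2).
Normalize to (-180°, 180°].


arg(z1*z2) = 34° - 77° = -43°
Normalized to (-180°, 180°]: -43°

-43°


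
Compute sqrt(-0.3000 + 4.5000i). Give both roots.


|z| = sqrt(0.09+20.25) = 4.5100
sqrt((|z|+a)/2) = sqrt((4.5100+(-0.3))/2) = sqrt(2.1050) = 1.4509
sqrt((|z|-a)/2) = sqrt((4.5100-(-0.3))/2) = sqrt(2.4050) = 1.5508

±(1.4509 + 1.5508i) i.e. 1.4509 + 1.5508i and -1.4509 - 1.5508i


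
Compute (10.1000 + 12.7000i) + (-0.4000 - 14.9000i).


Real: 10.1 - 0.4 = 9.7
Imag: 12.7 - 14.9 = -2.2

9.7000 - 2.2000i


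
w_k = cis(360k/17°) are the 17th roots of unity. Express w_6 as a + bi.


Angle = 360*6/17 = 127.0588°
a = cos(127.0588°) = -0.6026
b = sin(127.0588°) = 0.7980

-0.6026 + 0.7980i


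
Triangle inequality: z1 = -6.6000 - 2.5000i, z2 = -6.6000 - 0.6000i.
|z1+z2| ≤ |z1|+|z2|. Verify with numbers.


|z1| = sqrt((-6.6)^2 + (-2.5)^2) = sqrt(49.81) = 7.0576
|z2| = sqrt((-6.6)^2 + (-0.6)^2) = sqrt(43.92) = 6.6272
z1+z2 = -13.2000 - 3.1000i
|z1+z2| = sqrt(183.85) = 13.5591
|z1|+|z2| = 7.0576 + 6.6272 = 13.6848

|z1+z2| = 13.5591 ≤ |z1|+|z2| = 13.6848 (verified)


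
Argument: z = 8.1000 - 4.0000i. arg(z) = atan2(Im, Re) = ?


Re = 8.1, Im = -4
arg = atan2(-4, 8.1) = -26.2814 degrees

arg(z) = -26.2814 degrees


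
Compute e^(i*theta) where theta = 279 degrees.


cos(279°) = 0.1564
sin(279°) = -0.9877

e^(i*279°) = 0.1564 - 0.9877i


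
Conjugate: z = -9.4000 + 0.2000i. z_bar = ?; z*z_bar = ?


z_bar = -9.4000 - 0.2000i
z*z_bar = (-9.4)^2 + 0.2^2 = 88.36 + 0.04 = 88.4

z_bar = -9.4000 - 0.2000i, z*z_bar = 88.4


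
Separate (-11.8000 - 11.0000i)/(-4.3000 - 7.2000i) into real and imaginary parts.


Multiply by conjugate: (-11.8000 - 11.0000i)(-4.3000 + 7.2000i) / ((-4.3)^2 + (-7.2)^2)
Numerator real = -11.8*(-4.3) - (11)*(-7.2) = 129.94
Numerator imag = -11*(-4.3) - (-11.8)*(-7.2) = -37.66
Denominator = 70.33
Re(z) = 129.94/70.33 = 1.8476
Im(z) = -37.66/70.33 = -0.5355

Re(z) = 1.8476, Im(z) = -0.5355


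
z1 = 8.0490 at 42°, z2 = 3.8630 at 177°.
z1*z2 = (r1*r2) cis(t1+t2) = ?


r = 8.0490 * 3.8630 = 31.0933
theta = 42° + 177° = 219° = 219° (mod 360)

31.0933 cis(219°)


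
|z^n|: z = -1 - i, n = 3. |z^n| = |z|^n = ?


|z| = sqrt(1+1) = sqrt(2) = 1.4142
|z^3| = |z|^3 = (sqrt(2))^3 = 2*sqrt(2)

|z^3| = 2*sqrt(2) ≈ 2.8284


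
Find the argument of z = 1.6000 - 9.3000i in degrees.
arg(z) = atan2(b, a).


Re = 1.6, Im = -9.3
arg = atan2(-9.3, 1.6) = -80.2382 degrees

arg(z) = -80.2382 degrees


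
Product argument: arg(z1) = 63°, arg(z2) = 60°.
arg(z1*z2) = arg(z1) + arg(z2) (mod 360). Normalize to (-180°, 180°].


arg(z1*z2) = 63° + 60° = 123°
Normalized to (-180°, 180°]: 123°

123°


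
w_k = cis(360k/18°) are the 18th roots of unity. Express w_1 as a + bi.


Angle = 360*1/18 = 20°
a = cos(20°) = 0.9397
b = sin(20°) = 0.3420

0.9397 + 0.3420i


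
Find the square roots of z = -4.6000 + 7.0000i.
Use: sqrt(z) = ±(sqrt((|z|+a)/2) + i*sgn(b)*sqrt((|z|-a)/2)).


|z| = sqrt(21.16+49) = 8.3762
sqrt((|z|+a)/2) = sqrt((8.3762+(-4.6))/2) = sqrt(1.8881) = 1.3741
sqrt((|z|-a)/2) = sqrt((8.3762-(-4.6))/2) = sqrt(6.4881) = 2.5472

±(1.3741 + 2.5472i) i.e. 1.3741 + 2.5472i and -1.3741 - 2.5472i


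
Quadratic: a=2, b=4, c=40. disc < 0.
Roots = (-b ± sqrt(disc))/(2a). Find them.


disc = 4^2 - 4*2*40 = 16 - 320 = -304
sqrt(|disc|) = sqrt(304) = 17.4356
Real part = -4/(2*2) = -1.0000
Imag part = 17.4356/(2*2) = 4.3589

-1.0000 ± 4.3589i


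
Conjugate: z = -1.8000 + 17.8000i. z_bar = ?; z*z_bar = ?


z_bar = -1.8000 - 17.8000i
z*z_bar = (-1.8)^2 + 17.8^2 = 3.24 + 316.84 = 320.08

z_bar = -1.8000 - 17.8000i, z*z_bar = 320.08


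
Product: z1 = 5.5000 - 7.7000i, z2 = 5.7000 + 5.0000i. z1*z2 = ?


Real = 5.5*5.7 - (-7.7)*5 = 31.35 - (-38.5) = 69.85
Imag = 5.5*5 + 5.7*(-7.7) = 27.5 - (43.89) = -16.39

69.8500 - 16.3900i


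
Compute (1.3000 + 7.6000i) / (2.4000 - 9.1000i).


Conjugate of z2 = 2.4000 + 9.1000i
Numerator: (1.3000 + 7.6000i)(2.4000 + 9.1000i) = -66.0400 + 30.0700i
Denominator: 2.4^2 + (-9.1)^2 = 88.57
Result = (-66.0400 + 30.0700i)/88.57

-0.7456 + 0.3395i


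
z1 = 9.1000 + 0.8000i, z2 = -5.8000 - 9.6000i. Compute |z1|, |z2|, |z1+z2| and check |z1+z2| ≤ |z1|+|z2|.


|z1| = sqrt(9.1^2 + 0.8^2) = sqrt(83.45) = 9.1351
|z2| = sqrt((-5.8)^2 + (-9.6)^2) = sqrt(125.8) = 11.2161
z1+z2 = 3.3000 - 8.8000i
|z1+z2| = sqrt(88.33) = 9.3984
|z1|+|z2| = 9.1351 + 11.2161 = 20.3512

|z1+z2| = 9.3984 ≤ |z1|+|z2| = 20.3512 (verified)


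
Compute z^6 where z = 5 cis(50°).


r^6 = 5^6 = 15625
n*theta = 6*50° = 300° = 300° (mod 360)
a = 15625*cos(300°) = 7812.5000
b = 15625*sin(300°) = -13531.6469

15625 cis(300°) = 7812.5000 - 13531.6469i


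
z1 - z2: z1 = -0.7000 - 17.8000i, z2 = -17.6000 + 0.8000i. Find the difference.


Real: -0.7 + 17.6 = 16.9
Imag: -17.8 - 0.8 = -18.6

16.9000 - 18.6000i


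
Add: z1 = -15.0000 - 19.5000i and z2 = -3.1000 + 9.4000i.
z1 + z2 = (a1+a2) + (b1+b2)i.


Real: -15 - 3.1 = -18.1
Imag: -19.5 + 9.4 = -10.1

-18.1000 - 10.1000i


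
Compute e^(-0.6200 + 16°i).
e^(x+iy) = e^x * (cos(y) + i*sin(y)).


e^-0.6200 = 0.5379
cos(16°) = 0.9613
sin(16°) = 0.27564
Real = 0.5379*0.9613 = 0.5171
Imag = 0.5379*0.27564 = 0.1483

0.5171 + 0.1483i


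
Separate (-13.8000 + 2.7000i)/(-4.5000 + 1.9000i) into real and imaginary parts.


Multiply by conjugate: (-13.8000 + 2.7000i)(-4.5000 - 1.9000i) / ((-4.5)^2 + 1.9^2)
Numerator real = -13.8*(-4.5) + 2.7*1.9 = 67.23
Numerator imag = 2.7*(-4.5) - (-13.8)*1.9 = 14.07
Denominator = 23.86
Re(z) = 67.23/23.86 = 2.8177
Im(z) = 14.07/23.86 = 0.5897

Re(z) = 2.8177, Im(z) = 0.5897


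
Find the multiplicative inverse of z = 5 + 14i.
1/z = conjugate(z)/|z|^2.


|z|^2 = 25+196 = 221
1/z = (5 - 14i)/221

1/z = 0.0226 - 0.0633i


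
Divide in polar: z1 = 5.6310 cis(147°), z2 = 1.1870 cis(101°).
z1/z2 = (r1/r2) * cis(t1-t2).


r = 5.6310 / 1.1870 = 4.7439
theta = 147° - 101° = 46° = 46° (mod 360)

4.7439 cis(46°)


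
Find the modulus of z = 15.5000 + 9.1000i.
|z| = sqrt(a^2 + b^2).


|z| = sqrt(15.5^2 + 9.1^2) = sqrt(240.25 + 82.81) = sqrt(323.06) = 17.9739

|z| = 17.9739


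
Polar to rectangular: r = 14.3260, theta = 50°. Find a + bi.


a = 14.3260*cos(50°) = 14.3260*0.64279 = 9.2086
b = 14.3260*sin(50°) = 14.3260*0.7660444 = 10.9744

9.2086 + 10.9744i


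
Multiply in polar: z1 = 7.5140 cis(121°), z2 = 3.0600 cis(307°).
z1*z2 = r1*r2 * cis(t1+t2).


r = 7.5140 * 3.0600 = 22.9928
theta = 121° + 307° = 428° = 68° (mod 360)

22.9928 cis(68°)


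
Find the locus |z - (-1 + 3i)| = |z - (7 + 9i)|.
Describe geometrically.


Equal distances means the locus is the perpendicular bisector of z1 and z2.
Midpoint = ((-1+7)/2, (3+9)/2) = (3.0000, 6.0000)

Perpendicular bisector through (3.0000, 6.0000)


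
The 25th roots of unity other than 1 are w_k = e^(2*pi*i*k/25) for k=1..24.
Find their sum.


With w = e^(2*pi*i/25), all 25 of the 25th roots of unity w^0 = 1, w, ..., w^(24) sum to 0: 1 + w + ... + w^(24) = (1 - w^25)/(1 - w) = 0 since w^25 = 1, w ≠ 1.
Removing the root 1: w + w^2 + ... + w^(24) = 0 - 1 = -1

Sum = -1


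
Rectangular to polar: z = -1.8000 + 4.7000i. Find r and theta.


r = sqrt(3.24+22.09) = sqrt(25.33) = 5.0329
theta = atan2(4.7, -1.8) = 110.9558 degrees

r = 5.0329, theta = 110.9558 degrees


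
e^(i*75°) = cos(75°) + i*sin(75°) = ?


cos(75°) = 0.2588
sin(75°) = 0.9659

e^(i*75°) = 0.2588 + 0.9659i


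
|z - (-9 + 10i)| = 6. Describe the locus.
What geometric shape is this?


|z - z0| = r is a circle with center z0 and radius r.
Center = (-9, 10), radius = 6

Circle with center (-9, 10) and radius 6


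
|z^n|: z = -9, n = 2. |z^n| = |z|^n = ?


|z| = sqrt(81+0) = sqrt(81) = 9
|z^2| = |z|^2 = 9^2 = 81

|z^2| = 81


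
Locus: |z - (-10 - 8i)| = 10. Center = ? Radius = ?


|z - z0| = r is a circle with center z0 and radius r.
Center = (-10, -8), radius = 10

Circle with center (-10, -8) and radius 10


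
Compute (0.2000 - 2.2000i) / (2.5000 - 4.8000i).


Conjugate of z2 = 2.5000 + 4.8000i
Numerator: (0.2000 - 2.2000i)(2.5000 + 4.8000i) = 11.0600 - 4.5400i
Denominator: 2.5^2 + (-4.8)^2 = 29.29
Result = (11.0600 - 4.5400i)/29.29

0.3776 - 0.1550i
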